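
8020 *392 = 3143840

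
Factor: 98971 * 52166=2^1 * 19^1*5209^1*26083^1= 5162921186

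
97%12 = 1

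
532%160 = 52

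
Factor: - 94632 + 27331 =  - 13^1*31^1*167^1 = - 67301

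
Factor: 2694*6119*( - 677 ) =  - 11160064722 =-2^1*3^1*29^1 * 211^1 * 449^1*677^1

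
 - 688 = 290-978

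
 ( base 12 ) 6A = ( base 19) 46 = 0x52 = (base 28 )2q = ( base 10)82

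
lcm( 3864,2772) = 127512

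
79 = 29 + 50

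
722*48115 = 34739030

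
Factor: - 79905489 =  -3^1 * 211^1*126233^1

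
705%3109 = 705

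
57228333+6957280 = 64185613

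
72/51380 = 18/12845= 0.00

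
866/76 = 433/38 = 11.39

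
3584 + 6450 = 10034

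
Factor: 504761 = 251^1*2011^1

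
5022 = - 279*(-18 )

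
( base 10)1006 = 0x3ee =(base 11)835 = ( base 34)tk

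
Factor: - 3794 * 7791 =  - 29559054 = - 2^1 * 3^1*7^3*53^1*271^1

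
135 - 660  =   - 525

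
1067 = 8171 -7104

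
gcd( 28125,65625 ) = 9375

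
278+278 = 556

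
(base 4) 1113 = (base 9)106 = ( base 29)30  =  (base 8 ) 127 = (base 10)87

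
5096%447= 179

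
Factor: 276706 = 2^1*31^1*4463^1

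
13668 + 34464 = 48132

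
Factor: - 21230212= - 2^2* 17^1*312209^1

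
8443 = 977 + 7466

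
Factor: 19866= 2^1*3^1 *7^1*11^1*43^1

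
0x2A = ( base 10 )42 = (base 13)33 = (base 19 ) 24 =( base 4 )222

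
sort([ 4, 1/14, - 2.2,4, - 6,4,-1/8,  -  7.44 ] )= [ - 7.44, - 6,- 2.2,-1/8,1/14, 4, 4,4] 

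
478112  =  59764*8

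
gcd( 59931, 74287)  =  1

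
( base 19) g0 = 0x130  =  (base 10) 304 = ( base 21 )ea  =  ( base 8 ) 460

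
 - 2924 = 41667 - 44591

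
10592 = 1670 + 8922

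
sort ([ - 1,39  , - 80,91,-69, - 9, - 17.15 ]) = [-80, - 69, - 17.15, - 9, - 1,39,91]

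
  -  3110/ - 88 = 1555/44=35.34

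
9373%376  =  349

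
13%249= 13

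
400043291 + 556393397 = 956436688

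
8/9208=1/1151 = 0.00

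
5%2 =1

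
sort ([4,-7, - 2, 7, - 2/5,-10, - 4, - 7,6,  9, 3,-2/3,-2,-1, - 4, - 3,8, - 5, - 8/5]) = [-10,  -  7, - 7, - 5, - 4,-4, - 3, - 2 ,-2 , -8/5, - 1, - 2/3,  -  2/5, 3,4, 6,7 , 8 , 9] 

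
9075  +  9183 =18258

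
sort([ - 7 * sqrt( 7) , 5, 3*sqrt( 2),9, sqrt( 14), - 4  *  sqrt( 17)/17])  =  [ - 7*sqrt( 7), - 4 * sqrt( 17 )/17, sqrt( 14 ),3* sqrt( 2),5,9] 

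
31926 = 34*939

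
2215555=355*6241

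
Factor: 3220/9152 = 805/2288 = 2^(- 4)*5^1*7^1*  11^ ( - 1)*13^(  -  1 )*23^1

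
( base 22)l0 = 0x1CE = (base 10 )462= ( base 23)k2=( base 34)dk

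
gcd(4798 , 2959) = 1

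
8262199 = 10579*781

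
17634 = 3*5878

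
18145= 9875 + 8270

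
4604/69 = 4604/69= 66.72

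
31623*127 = 4016121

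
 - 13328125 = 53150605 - 66478730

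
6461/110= 6461/110  =  58.74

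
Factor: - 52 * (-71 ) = 3692 = 2^2*13^1 * 71^1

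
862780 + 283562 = 1146342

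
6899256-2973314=3925942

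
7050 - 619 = 6431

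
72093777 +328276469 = 400370246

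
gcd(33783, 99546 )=3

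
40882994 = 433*94418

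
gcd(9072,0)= 9072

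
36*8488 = 305568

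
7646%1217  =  344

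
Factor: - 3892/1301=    - 2^2*7^1*139^1*1301^( - 1 )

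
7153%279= 178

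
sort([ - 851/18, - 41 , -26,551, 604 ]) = [ - 851/18 , - 41,-26, 551 , 604]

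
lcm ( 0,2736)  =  0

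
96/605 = 96/605 = 0.16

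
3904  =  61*64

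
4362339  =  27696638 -23334299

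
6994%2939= 1116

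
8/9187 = 8/9187= 0.00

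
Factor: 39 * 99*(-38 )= - 2^1*3^3*11^1*13^1*19^1 = -146718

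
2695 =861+1834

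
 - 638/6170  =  -319/3085 = - 0.10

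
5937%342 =123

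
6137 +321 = 6458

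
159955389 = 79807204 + 80148185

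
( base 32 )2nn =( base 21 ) 67E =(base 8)5367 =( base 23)571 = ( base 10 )2807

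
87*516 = 44892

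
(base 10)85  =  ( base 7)151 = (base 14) 61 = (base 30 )2p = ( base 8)125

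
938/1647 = 938/1647 = 0.57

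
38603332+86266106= 124869438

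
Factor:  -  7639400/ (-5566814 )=2^2*5^2*11^(-1)*79^( - 1 )*3203^(  -  1)*38197^1 = 3819700/2783407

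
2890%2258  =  632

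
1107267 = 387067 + 720200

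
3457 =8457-5000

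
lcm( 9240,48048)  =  240240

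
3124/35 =89 + 9/35 = 89.26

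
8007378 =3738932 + 4268446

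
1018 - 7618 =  - 6600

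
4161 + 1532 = 5693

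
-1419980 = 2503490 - 3923470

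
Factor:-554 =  - 2^1*277^1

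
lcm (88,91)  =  8008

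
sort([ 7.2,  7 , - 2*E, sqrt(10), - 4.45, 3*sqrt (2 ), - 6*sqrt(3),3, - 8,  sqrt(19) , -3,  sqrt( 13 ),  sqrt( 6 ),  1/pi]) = [ - 6*sqrt(3), - 8, - 2*E,-4.45, - 3,1/pi,  sqrt (6),3,  sqrt( 10),sqrt (13), 3*sqrt( 2 ), sqrt (19 ),7,7.2]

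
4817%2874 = 1943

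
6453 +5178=11631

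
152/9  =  16 + 8/9 = 16.89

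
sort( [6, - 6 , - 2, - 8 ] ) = [ -8,-6,-2,6 ]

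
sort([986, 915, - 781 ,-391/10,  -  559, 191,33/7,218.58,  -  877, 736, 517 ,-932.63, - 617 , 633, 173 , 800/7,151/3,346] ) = [- 932.63, - 877, - 781, - 617, - 559, - 391/10,33/7, 151/3, 800/7,173,191 , 218.58,346, 517,633,736,  915,986]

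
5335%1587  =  574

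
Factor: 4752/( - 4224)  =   - 2^(  -  3)*3^2= - 9/8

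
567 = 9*63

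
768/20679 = 256/6893 =0.04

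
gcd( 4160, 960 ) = 320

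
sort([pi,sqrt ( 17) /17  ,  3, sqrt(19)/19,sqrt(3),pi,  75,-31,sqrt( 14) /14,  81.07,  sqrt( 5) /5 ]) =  [-31,sqrt( 19)/19, sqrt( 17)/17,sqrt ( 14 )/14 , sqrt ( 5) /5,sqrt(3),3,pi,pi,75,81.07 ]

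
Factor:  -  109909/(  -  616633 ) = 131^1*379^ (  -  1)*839^1*1627^( - 1)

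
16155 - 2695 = 13460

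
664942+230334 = 895276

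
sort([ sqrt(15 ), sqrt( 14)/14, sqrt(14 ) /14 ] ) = [sqrt(14 )/14,  sqrt(14 )/14, sqrt(15 ) ]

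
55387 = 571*97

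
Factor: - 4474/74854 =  - 13^( - 1)*2237^1*2879^( - 1 ) = -2237/37427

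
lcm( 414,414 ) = 414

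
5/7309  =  5/7309 = 0.00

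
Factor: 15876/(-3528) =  - 9/2 = - 2^(  -  1)*3^2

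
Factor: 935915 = 5^1*37^1 *5059^1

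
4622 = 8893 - 4271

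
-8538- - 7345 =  -1193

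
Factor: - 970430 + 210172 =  - 2^1*380129^1 = - 760258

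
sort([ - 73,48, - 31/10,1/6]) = [ - 73, - 31/10,1/6,48]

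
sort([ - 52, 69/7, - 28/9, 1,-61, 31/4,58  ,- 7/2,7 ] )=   [ - 61, - 52, - 7/2,-28/9, 1, 7,31/4, 69/7, 58 ] 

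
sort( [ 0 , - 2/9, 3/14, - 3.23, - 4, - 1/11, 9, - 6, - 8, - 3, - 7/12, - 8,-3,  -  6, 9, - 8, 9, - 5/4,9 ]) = [ - 8, - 8, - 8, - 6 ,  -  6  ,  -  4, - 3.23, - 3,  -  3, - 5/4, - 7/12,-2/9, - 1/11, 0, 3/14  ,  9, 9, 9, 9]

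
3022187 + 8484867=11507054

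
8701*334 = 2906134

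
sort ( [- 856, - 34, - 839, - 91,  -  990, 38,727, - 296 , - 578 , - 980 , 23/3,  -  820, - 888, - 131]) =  [ - 990, -980,-888, - 856, - 839, - 820,- 578,-296, - 131,  -  91,-34, 23/3,38, 727]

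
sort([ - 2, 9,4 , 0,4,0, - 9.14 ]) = [ - 9.14,-2, 0,0, 4 , 4,9 ]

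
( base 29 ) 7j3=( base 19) hg0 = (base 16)1929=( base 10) 6441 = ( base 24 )B49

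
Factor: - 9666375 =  - 3^1 * 5^3 * 149^1*173^1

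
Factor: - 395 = - 5^1* 79^1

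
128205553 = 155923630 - 27718077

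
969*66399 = 64340631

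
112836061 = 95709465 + 17126596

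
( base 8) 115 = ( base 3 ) 2212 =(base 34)29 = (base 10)77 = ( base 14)57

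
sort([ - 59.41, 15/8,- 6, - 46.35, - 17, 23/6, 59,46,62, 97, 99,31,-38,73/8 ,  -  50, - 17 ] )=[ - 59.41,-50 , - 46.35, - 38, - 17, - 17, -6, 15/8 , 23/6 , 73/8,31, 46,59,62, 97, 99 ] 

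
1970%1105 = 865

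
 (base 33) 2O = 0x5A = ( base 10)90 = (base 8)132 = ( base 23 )3l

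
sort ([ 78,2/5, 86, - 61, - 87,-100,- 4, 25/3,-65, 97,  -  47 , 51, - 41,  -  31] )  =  [ - 100, - 87, - 65, - 61  ,-47, - 41, - 31, - 4,  2/5,25/3, 51, 78,86, 97 ]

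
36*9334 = 336024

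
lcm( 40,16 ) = 80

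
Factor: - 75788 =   -  2^2*18947^1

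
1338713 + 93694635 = 95033348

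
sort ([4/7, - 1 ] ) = [ -1,4/7 ]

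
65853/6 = 21951/2=10975.50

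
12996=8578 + 4418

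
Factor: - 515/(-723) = 3^( - 1) *5^1*103^1*241^( - 1 ) 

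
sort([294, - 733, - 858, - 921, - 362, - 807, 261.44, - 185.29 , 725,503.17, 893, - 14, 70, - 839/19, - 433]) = [ - 921,-858, - 807 , - 733 ,-433, - 362, - 185.29 , - 839/19, - 14, 70,261.44, 294 , 503.17, 725, 893 ]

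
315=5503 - 5188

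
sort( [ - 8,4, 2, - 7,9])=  [ - 8, - 7,2,4  ,  9 ]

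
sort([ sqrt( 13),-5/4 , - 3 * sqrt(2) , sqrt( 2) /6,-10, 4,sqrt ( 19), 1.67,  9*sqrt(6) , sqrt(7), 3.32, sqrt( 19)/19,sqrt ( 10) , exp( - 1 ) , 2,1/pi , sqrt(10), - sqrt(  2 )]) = [ - 10, - 3 * sqrt(2), - sqrt(2), - 5/4,sqrt(19)/19,sqrt( 2 )/6,  1/pi, exp( - 1),1.67 , 2,  sqrt(7), sqrt( 10) , sqrt(10), 3.32 , sqrt(13 ),4 , sqrt(19),9*sqrt(6) ]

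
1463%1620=1463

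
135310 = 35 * 3866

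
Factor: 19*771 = 14649 = 3^1*19^1*257^1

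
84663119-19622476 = 65040643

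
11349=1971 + 9378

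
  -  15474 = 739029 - 754503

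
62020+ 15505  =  77525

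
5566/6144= 2783/3072 = 0.91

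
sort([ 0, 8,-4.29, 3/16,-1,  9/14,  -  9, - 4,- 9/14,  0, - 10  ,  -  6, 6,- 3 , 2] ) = [- 10,- 9,-6 , - 4.29,- 4,  -  3, - 1 , - 9/14, 0, 0, 3/16,9/14,  2, 6,8 ] 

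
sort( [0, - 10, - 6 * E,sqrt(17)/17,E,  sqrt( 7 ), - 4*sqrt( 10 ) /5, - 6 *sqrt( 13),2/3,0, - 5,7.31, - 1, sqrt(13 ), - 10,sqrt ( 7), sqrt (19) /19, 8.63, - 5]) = [ - 6*sqrt( 13), - 6 * E, - 10, - 10 , -5,  -  5, - 4* sqrt( 10)/5, - 1,0,0,sqrt(19)/19,sqrt(17 ) /17,2/3,sqrt ( 7),  sqrt (7),E,sqrt( 13),7.31,8.63]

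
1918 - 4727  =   - 2809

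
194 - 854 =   -  660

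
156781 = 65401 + 91380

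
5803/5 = 5803/5 = 1160.60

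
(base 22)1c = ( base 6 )54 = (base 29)15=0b100010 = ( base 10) 34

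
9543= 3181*3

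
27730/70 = 2773/7 = 396.14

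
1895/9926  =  1895/9926 = 0.19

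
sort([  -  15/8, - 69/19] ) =[-69/19,-15/8 ]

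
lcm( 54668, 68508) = 5412132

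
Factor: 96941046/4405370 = 48470523/2202685 = 3^1 * 5^( - 1)*613^1 * 26357^1*440537^(  -  1) 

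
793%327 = 139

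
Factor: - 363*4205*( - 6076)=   9274497540=2^2*3^1*5^1 * 7^2*11^2*29^2 * 31^1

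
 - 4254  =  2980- 7234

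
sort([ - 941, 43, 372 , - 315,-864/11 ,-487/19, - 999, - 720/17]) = [-999, - 941, - 315, - 864/11 , - 720/17 , - 487/19, 43,  372 ]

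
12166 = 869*14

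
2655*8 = 21240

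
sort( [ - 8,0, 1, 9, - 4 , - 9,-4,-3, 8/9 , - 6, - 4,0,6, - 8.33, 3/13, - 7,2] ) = [-9, - 8.33, - 8,-7, - 6,-4, - 4, - 4, - 3, 0,0,3/13, 8/9,  1, 2,6,9] 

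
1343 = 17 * 79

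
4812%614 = 514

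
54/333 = 6/37 = 0.16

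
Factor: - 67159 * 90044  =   - 6047264996 = -  2^2 * 239^1*281^1*22511^1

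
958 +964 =1922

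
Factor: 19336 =2^3 *2417^1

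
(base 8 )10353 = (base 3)12221102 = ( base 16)10EB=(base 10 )4331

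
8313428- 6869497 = 1443931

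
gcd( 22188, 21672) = 516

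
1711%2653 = 1711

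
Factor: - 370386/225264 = - 171/104 = - 2^(  -  3)*3^2*13^( - 1)*19^1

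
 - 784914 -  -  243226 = -541688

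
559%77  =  20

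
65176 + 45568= 110744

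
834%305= 224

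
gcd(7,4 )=1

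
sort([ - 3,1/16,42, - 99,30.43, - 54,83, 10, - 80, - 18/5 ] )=[-99, -80, - 54 ,-18/5, - 3, 1/16,  10,30.43,42,83] 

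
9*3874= 34866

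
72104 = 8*9013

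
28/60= 7/15 = 0.47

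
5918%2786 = 346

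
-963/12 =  - 321/4   =  -80.25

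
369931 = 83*4457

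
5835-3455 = 2380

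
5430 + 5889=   11319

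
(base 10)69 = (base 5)234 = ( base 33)23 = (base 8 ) 105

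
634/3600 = 317/1800 = 0.18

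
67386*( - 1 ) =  - 67386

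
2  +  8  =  10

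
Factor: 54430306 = 2^1 * 7^1*739^1*5261^1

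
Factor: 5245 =5^1*1049^1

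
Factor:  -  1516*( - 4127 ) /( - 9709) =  - 2^2*7^( - 1) * 19^ ( - 1) * 73^ ( - 1)*379^1 * 4127^1 = - 6256532/9709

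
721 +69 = 790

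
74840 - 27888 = 46952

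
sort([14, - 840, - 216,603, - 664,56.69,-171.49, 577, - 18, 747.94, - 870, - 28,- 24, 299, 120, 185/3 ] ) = [ - 870, - 840,  -  664,- 216,-171.49,-28,-24,  -  18, 14 , 56.69, 185/3,  120,299, 577, 603, 747.94 ] 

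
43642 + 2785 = 46427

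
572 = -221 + 793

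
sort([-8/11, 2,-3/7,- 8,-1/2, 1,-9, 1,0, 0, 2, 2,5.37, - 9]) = [-9, - 9, - 8,- 8/11, -1/2,- 3/7, 0 , 0, 1, 1, 2 , 2 , 2,  5.37]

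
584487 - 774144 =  - 189657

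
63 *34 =2142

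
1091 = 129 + 962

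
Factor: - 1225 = - 5^2*7^2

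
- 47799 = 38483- 86282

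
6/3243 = 2/1081 = 0.00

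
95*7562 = 718390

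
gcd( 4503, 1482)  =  57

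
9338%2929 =551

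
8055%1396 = 1075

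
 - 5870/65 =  - 91 + 9/13 = -90.31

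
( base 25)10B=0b1001111100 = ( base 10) 636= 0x27C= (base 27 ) nf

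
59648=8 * 7456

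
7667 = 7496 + 171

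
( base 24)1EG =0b1110100000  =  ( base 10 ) 928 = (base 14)4A4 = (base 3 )1021101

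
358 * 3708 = 1327464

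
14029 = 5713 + 8316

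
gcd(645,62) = 1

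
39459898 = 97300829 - 57840931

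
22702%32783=22702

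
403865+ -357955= 45910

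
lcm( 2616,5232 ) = 5232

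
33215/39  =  851 + 2/3 = 851.67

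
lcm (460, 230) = 460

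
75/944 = 75/944 = 0.08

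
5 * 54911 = 274555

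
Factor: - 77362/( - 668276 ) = 47/406 = 2^(-1 )*7^( - 1)*29^( - 1)*47^1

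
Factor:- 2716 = -2^2 * 7^1*97^1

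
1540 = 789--751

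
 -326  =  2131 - 2457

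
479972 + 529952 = 1009924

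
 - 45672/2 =- 22836 = - 22836.00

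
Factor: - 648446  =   -2^1*324223^1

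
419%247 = 172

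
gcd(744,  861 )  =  3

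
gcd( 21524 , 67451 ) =1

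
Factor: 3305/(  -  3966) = -2^( - 1)*3^( - 1)*5^1= - 5/6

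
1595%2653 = 1595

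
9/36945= 1/4105  =  0.00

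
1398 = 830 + 568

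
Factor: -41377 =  - 7^1*23^1 * 257^1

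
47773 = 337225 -289452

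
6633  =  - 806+7439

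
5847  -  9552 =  - 3705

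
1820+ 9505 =11325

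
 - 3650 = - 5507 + 1857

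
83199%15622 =5089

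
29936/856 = 34 + 104/107  =  34.97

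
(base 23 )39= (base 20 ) 3I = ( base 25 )33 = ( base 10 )78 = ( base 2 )1001110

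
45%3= 0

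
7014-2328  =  4686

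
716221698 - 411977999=304243699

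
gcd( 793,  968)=1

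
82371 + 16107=98478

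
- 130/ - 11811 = 130/11811=0.01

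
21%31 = 21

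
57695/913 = 5245/83 = 63.19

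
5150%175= 75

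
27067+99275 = 126342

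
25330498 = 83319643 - 57989145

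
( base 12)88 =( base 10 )104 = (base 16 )68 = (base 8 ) 150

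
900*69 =62100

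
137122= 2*68561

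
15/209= 15/209 = 0.07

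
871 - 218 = 653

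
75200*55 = 4136000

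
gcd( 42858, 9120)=6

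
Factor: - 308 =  - 2^2 * 7^1*11^1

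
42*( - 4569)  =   -191898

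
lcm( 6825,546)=13650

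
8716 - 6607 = 2109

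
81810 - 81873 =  -63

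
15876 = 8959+6917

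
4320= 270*16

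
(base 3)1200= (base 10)45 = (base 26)1j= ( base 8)55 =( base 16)2D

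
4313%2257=2056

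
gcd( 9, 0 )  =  9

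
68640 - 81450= -12810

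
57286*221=12660206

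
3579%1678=223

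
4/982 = 2/491 = 0.00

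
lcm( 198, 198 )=198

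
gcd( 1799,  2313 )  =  257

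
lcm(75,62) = 4650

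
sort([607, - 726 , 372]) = [ - 726,372,607]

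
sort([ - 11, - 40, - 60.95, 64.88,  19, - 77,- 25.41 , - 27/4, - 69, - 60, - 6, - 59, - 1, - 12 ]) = [ - 77, - 69, - 60.95, - 60,-59, - 40, - 25.41, - 12, - 11, - 27/4, - 6, - 1, 19, 64.88]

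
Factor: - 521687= - 233^1*2239^1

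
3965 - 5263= -1298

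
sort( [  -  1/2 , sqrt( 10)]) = [ - 1/2,sqrt( 10 ) ] 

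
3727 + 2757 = 6484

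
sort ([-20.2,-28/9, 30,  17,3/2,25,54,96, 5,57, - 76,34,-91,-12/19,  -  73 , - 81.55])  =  [ - 91, - 81.55, - 76 , - 73, - 20.2,-28/9, - 12/19,3/2, 5,17, 25, 30,34,54,57,96]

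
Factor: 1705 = 5^1*11^1*31^1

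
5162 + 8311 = 13473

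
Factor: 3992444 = 2^2*998111^1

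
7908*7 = 55356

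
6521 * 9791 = 63847111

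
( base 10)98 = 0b1100010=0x62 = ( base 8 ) 142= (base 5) 343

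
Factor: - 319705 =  - 5^1 * 43^1*1487^1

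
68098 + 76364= 144462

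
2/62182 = 1/31091 = 0.00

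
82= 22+60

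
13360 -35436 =  -  22076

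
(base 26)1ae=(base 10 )950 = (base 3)1022012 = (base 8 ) 1666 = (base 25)1D0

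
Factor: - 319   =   - 11^1*29^1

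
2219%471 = 335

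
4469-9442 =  - 4973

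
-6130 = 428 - 6558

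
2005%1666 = 339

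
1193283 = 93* 12831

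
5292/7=756 = 756.00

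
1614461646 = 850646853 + 763814793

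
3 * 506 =1518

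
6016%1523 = 1447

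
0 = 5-5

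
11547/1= 11547 = 11547.00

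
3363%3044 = 319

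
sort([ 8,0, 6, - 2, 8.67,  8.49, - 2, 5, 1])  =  [ - 2, - 2, 0, 1, 5,6, 8,8.49,  8.67]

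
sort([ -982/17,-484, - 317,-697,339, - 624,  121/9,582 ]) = [ - 697, - 624, - 484 , - 317, - 982/17  ,  121/9,339,  582]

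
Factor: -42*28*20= - 23520 =- 2^5 *3^1*5^1*7^2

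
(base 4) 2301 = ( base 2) 10110001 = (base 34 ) 57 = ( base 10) 177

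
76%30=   16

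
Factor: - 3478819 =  - 23^1 * 151253^1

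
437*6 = 2622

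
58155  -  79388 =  - 21233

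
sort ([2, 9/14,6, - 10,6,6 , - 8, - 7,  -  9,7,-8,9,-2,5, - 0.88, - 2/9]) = [ - 10, - 9, - 8, - 8, - 7, - 2,-0.88,  -  2/9,9/14,2,5, 6, 6,6,7,9] 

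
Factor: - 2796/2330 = -2^1*3^1 * 5^ (-1 )= - 6/5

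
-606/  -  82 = 7 + 16/41 =7.39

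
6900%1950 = 1050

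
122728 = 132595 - 9867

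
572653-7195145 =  - 6622492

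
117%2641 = 117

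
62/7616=31/3808=0.01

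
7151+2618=9769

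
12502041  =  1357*9213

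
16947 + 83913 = 100860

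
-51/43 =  - 51/43 = - 1.19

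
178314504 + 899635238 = 1077949742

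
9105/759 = 3035/253=12.00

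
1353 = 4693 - 3340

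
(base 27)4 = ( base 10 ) 4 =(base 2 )100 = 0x4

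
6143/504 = 12  +  95/504 = 12.19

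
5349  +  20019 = 25368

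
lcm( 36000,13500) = 108000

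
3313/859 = 3 + 736/859 = 3.86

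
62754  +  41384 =104138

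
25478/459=25478/459= 55.51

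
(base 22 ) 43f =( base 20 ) 50h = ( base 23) 3IG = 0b11111100001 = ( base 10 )2017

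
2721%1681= 1040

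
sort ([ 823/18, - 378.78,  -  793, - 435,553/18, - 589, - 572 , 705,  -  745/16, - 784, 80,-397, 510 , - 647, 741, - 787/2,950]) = [ - 793, - 784, - 647, - 589,  -  572,-435, - 397, - 787/2,  -  378.78, - 745/16,553/18, 823/18, 80,510, 705,741, 950]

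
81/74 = 1 + 7/74= 1.09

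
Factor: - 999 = -3^3*37^1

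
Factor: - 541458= - 2^1*3^3*37^1*271^1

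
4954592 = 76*65192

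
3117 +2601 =5718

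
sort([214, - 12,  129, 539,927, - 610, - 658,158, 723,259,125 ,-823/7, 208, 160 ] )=[ - 658, - 610, - 823/7, - 12, 125,129, 158, 160, 208, 214,  259,539, 723, 927]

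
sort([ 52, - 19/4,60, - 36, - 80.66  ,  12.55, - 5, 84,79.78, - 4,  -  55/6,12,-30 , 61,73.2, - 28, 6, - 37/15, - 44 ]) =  [ - 80.66,- 44, - 36,- 30,  -  28, - 55/6, - 5 ,  -  19/4, - 4, - 37/15,6, 12,12.55, 52,60,61,73.2,79.78,84 ]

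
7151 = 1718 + 5433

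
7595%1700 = 795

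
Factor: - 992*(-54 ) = 2^6*3^3*31^1 =53568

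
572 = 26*22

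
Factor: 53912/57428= 46/49=2^1*7^( - 2)*23^1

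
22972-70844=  - 47872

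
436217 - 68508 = 367709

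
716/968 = 179/242 = 0.74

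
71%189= 71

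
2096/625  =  2096/625 = 3.35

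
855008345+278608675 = 1133617020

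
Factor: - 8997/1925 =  - 3^1*5^(-2 )*7^ ( - 1 )*11^( - 1 )*2999^1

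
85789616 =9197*9328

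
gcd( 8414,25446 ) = 2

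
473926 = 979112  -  505186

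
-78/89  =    -  1+11/89 = - 0.88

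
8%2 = 0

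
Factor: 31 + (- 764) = -733^1 = -733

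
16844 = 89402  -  72558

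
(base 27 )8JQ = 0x18e3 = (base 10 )6371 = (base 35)571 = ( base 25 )A4L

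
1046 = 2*523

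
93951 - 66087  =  27864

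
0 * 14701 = 0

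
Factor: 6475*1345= 8708875 = 5^3*7^1* 37^1*269^1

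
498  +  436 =934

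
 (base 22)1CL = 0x301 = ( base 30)pj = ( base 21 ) 1fd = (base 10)769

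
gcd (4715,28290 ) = 4715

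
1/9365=1/9365 = 0.00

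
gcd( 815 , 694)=1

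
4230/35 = 120+6/7 = 120.86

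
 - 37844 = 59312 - 97156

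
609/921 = 203/307 = 0.66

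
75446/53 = 1423 + 27/53  =  1423.51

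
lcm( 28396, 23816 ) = 738296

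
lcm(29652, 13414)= 563388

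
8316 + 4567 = 12883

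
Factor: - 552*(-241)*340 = 45230880 = 2^5*3^1* 5^1 *17^1*23^1* 241^1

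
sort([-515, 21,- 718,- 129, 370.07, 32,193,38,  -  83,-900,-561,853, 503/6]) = [  -  900, - 718 , - 561,  -  515, - 129, - 83,21 , 32, 38, 503/6, 193, 370.07,  853 ]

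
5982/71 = 5982/71 = 84.25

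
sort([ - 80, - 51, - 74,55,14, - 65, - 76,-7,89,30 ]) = [-80, - 76, - 74, - 65, - 51, - 7, 14,30,55,89] 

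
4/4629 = 4/4629 = 0.00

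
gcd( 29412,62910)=18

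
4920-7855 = -2935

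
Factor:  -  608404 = - 2^2*89^1*1709^1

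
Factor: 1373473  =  1373473^1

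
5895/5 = 1179 =1179.00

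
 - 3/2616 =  - 1/872 =- 0.00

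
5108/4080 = 1 + 257/1020 = 1.25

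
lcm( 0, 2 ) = 0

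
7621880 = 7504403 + 117477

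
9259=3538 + 5721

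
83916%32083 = 19750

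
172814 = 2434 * 71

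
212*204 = 43248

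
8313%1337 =291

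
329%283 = 46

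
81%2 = 1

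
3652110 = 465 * 7854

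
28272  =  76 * 372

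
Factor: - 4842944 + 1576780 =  - 2^2*11^1*74231^1 = - 3266164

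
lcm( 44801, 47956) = 3404876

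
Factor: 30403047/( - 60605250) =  - 2^(-1)*5^( - 3) * 19^( - 1 ) * 4253^( - 1 )*10134349^1 = -10134349/20201750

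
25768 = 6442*4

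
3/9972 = 1/3324 =0.00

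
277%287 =277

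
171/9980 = 171/9980 = 0.02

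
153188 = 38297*4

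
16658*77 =1282666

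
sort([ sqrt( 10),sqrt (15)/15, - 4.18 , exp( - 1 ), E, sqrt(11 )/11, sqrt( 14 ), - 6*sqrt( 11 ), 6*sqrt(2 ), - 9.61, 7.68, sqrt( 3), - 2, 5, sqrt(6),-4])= [ -6 *sqrt ( 11), - 9.61,-4.18, - 4, -2,sqrt(15)/15,sqrt( 11 ) /11, exp(-1), sqrt( 3), sqrt(6), E, sqrt( 10 ),  sqrt( 14),5, 7.68,  6*sqrt( 2 )]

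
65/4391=65/4391 = 0.01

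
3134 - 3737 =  - 603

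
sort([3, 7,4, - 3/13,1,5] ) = [ - 3/13, 1, 3,4,5, 7]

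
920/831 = 1  +  89/831=1.11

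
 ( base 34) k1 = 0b1010101001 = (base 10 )681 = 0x2A9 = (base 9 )836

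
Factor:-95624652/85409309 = -2^2 * 3^1 *17^( - 1) * 31^( - 1) * 43^(-1)*293^1*3769^ (-1 ) * 27197^1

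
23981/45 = 23981/45  =  532.91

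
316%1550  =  316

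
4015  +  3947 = 7962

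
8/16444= 2/4111=0.00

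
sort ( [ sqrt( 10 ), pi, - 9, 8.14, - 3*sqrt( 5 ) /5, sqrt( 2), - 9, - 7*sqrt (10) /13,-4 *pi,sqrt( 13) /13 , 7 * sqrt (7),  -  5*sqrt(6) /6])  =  [ - 4 * pi,  -  9, - 9, - 5 * sqrt( 6 )/6, - 7*sqrt(10 ) /13,  -  3*sqrt( 5)/5, sqrt( 13 ) /13, sqrt (2),pi,sqrt( 10),8.14,7*sqrt( 7)]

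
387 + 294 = 681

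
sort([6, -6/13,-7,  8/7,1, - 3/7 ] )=[ -7, - 6/13,- 3/7, 1, 8/7,6 ]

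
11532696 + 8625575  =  20158271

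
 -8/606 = -4/303 =- 0.01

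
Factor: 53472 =2^5*3^1*557^1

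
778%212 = 142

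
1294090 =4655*278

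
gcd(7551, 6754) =1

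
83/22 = 83/22= 3.77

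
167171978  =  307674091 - 140502113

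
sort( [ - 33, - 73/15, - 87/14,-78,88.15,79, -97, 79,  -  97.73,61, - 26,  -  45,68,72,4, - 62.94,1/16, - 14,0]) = [ - 97.73, -97, - 78,-62.94, - 45, - 33, - 26, - 14,-87/14, - 73/15,0, 1/16,4,61, 68,72,79,79 , 88.15]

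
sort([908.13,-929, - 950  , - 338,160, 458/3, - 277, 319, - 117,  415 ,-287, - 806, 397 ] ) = [ - 950, - 929, - 806, - 338, - 287,  -  277, - 117, 458/3,160,319,  397,415, 908.13] 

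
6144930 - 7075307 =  - 930377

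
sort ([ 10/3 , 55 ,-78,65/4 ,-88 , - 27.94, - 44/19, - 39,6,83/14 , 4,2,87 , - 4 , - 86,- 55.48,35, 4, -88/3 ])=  [ - 88, - 86,-78, - 55.48 ,-39, - 88/3, - 27.94, - 4, - 44/19, 2,10/3,4,4 , 83/14,  6 , 65/4,35, 55, 87 ] 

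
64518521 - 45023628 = 19494893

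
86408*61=5270888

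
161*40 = 6440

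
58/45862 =29/22931 = 0.00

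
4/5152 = 1/1288 = 0.00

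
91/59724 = 13/8532 = 0.00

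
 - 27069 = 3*( - 9023)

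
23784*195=4637880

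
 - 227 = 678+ - 905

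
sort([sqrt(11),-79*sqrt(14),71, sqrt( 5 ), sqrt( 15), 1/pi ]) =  [ - 79 * sqrt( 14),  1/pi , sqrt(5 ), sqrt( 11), sqrt( 15) , 71]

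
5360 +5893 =11253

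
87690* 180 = 15784200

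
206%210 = 206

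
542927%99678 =44537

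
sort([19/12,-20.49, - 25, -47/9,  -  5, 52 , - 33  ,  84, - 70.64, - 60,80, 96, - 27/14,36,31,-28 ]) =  [- 70.64 , - 60, - 33,-28,  -  25, - 20.49,-47/9, - 5, - 27/14, 19/12, 31, 36,  52, 80, 84, 96]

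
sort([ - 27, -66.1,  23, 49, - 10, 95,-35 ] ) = [ - 66.1,-35, - 27, - 10  ,  23, 49 , 95 ]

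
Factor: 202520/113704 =415/233 = 5^1*83^1  *  233^( - 1 )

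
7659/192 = 39 + 57/64= 39.89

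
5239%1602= 433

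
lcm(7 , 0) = 0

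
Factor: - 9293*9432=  - 87651576 = - 2^3*3^2*131^1 * 9293^1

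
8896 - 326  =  8570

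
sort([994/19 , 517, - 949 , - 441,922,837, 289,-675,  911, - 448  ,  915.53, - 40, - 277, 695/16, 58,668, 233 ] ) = [ - 949, - 675, - 448, - 441 , - 277, -40,695/16,994/19,58, 233,289, 517, 668, 837, 911,915.53 , 922 ]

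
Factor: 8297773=11^1*754343^1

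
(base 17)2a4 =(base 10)752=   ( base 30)P2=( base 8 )1360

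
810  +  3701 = 4511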